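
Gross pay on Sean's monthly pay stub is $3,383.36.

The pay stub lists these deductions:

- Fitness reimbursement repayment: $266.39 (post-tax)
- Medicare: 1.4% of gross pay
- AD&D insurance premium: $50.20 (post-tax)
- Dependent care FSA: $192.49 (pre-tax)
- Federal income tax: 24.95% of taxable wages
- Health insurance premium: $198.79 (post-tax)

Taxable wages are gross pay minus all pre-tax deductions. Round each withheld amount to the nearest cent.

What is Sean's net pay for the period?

Dependent care FSA: $192.49
Taxable wages = $3,383.36 − $192.49 = $3,190.87
Federal income tax: $3,190.87 × 0.2495 = $796.12
Medicare: $3,383.36 × 0.014 = $47.37
Fitness reimbursement repayment: $266.39
AD&D insurance premium: $50.20
Health insurance premium: $198.79
Total deductions = $192.49 + $796.12 + $47.37 + $266.39 + $50.20 + $198.79 = $1,551.36
Net pay = $3,383.36 − $1,551.36 = $1,832.00

$1,832.00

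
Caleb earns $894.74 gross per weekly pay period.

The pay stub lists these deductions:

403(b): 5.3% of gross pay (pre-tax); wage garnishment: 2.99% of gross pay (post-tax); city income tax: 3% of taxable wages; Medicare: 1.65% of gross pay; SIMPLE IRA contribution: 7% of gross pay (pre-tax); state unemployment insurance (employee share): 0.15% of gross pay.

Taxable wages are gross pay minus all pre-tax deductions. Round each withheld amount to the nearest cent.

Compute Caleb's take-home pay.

$718.30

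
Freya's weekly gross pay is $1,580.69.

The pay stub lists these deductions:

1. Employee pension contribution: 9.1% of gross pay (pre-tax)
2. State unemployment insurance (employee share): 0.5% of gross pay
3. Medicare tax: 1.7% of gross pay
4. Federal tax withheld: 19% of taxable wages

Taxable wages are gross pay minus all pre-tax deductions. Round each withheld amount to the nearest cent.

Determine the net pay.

$1,129.08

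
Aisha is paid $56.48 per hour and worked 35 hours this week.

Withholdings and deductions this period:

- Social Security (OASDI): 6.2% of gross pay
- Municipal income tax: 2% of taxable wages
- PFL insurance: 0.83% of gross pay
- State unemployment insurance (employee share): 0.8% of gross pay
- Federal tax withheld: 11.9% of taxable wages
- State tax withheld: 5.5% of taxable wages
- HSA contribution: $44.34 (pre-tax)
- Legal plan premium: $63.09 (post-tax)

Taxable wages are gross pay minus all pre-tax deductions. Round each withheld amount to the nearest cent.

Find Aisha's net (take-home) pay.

Gross pay: 35 × $56.48 = $1976.80
HSA contribution: $44.34
Taxable wages = $1976.80 − $44.34 = $1932.46
Municipal income tax: $1932.46 × 0.02 = $38.65
Federal tax withheld: $1932.46 × 0.119 = $229.96
State tax withheld: $1932.46 × 0.055 = $106.29
PFL insurance: $1976.80 × 0.0083 = $16.41
State unemployment insurance (employee share): $1976.80 × 0.008 = $15.81
Social Security (OASDI): $1976.80 × 0.062 = $122.56
Legal plan premium: $63.09
Total deductions = $44.34 + $38.65 + $229.96 + $106.29 + $16.41 + $15.81 + $122.56 + $63.09 = $637.11
Net pay = $1976.80 − $637.11 = $1339.69

$1339.69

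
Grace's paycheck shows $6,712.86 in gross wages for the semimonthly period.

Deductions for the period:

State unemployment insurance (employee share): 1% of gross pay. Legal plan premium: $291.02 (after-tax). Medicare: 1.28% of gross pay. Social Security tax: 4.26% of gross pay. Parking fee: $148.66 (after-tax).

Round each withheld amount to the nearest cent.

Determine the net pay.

State unemployment insurance (employee share): $6,712.86 × 0.01 = $67.13
Medicare: $6,712.86 × 0.0128 = $85.92
Social Security tax: $6,712.86 × 0.0426 = $285.97
Parking fee: $148.66
Legal plan premium: $291.02
Total deductions = $67.13 + $85.92 + $285.97 + $148.66 + $291.02 = $878.70
Net pay = $6,712.86 − $878.70 = $5,834.16

$5,834.16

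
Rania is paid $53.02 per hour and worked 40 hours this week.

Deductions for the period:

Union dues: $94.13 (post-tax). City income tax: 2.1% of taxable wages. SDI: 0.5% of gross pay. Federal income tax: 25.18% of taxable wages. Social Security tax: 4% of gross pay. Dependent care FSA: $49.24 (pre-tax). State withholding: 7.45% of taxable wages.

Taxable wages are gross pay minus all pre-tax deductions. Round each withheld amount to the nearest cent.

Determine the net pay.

$1,162.55

Gross pay: 40 × $53.02 = $2,120.80
Dependent care FSA: $49.24
Taxable wages = $2,120.80 − $49.24 = $2,071.56
Federal income tax: $2,071.56 × 0.2518 = $521.62
City income tax: $2,071.56 × 0.021 = $43.50
State withholding: $2,071.56 × 0.0745 = $154.33
SDI: $2,120.80 × 0.005 = $10.60
Social Security tax: $2,120.80 × 0.04 = $84.83
Union dues: $94.13
Total deductions = $49.24 + $521.62 + $43.50 + $154.33 + $10.60 + $84.83 + $94.13 = $958.25
Net pay = $2,120.80 − $958.25 = $1,162.55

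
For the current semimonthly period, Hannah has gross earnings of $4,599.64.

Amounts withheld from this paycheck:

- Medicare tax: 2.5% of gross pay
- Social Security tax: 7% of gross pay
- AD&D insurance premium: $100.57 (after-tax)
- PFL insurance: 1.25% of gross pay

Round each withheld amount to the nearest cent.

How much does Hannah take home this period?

$4,004.61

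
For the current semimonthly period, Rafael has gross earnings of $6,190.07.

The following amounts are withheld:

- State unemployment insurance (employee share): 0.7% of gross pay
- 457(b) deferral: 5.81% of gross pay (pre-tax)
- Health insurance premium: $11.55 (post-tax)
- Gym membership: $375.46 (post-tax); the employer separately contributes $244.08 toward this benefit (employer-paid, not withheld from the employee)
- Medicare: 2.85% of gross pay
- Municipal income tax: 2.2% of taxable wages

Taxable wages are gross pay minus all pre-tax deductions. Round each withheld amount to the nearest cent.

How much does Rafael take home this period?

$5,095.40

457(b) deferral: $6,190.07 × 0.0581 = $359.64
Taxable wages = $6,190.07 − $359.64 = $5,830.43
Municipal income tax: $5,830.43 × 0.022 = $128.27
State unemployment insurance (employee share): $6,190.07 × 0.007 = $43.33
Medicare: $6,190.07 × 0.0285 = $176.42
Gym membership: $375.46
Health insurance premium: $11.55
(Employer's $244.08 toward gym membership is not withheld from the employee.)
Total deductions = $359.64 + $128.27 + $43.33 + $176.42 + $375.46 + $11.55 = $1,094.67
Net pay = $6,190.07 − $1,094.67 = $5,095.40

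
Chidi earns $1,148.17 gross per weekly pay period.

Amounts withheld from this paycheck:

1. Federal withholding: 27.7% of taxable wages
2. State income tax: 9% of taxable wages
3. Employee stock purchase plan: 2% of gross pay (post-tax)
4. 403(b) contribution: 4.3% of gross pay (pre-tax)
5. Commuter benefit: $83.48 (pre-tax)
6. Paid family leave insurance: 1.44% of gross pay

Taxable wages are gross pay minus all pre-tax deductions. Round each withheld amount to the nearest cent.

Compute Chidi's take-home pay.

Commuter benefit: $83.48
403(b) contribution: $1,148.17 × 0.043 = $49.37
Pre-tax total = $83.48 + $49.37 = $132.85
Taxable wages = $1,148.17 − $132.85 = $1,015.32
State income tax: $1,015.32 × 0.09 = $91.38
Federal withholding: $1,015.32 × 0.277 = $281.24
Paid family leave insurance: $1,148.17 × 0.0144 = $16.53
Employee stock purchase plan: $1,148.17 × 0.02 = $22.96
Total deductions = $83.48 + $49.37 + $91.38 + $281.24 + $16.53 + $22.96 = $544.96
Net pay = $1,148.17 − $544.96 = $603.21

$603.21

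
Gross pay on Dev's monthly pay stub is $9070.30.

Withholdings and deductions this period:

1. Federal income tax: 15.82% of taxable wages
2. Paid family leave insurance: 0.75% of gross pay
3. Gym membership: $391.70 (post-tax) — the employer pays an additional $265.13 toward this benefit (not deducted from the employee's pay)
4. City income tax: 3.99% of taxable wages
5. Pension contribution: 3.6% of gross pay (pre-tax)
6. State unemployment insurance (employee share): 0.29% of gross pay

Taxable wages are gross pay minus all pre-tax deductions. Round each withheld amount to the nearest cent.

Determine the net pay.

Pension contribution: $9070.30 × 0.036 = $326.53
Taxable wages = $9070.30 − $326.53 = $8743.77
Federal income tax: $8743.77 × 0.1582 = $1383.26
City income tax: $8743.77 × 0.0399 = $348.88
Paid family leave insurance: $9070.30 × 0.0075 = $68.03
State unemployment insurance (employee share): $9070.30 × 0.0029 = $26.30
Gym membership: $391.70
(Employer's $265.13 toward gym membership is not withheld from the employee.)
Total deductions = $326.53 + $1383.26 + $348.88 + $68.03 + $26.30 + $391.70 = $2544.70
Net pay = $9070.30 − $2544.70 = $6525.60

$6525.60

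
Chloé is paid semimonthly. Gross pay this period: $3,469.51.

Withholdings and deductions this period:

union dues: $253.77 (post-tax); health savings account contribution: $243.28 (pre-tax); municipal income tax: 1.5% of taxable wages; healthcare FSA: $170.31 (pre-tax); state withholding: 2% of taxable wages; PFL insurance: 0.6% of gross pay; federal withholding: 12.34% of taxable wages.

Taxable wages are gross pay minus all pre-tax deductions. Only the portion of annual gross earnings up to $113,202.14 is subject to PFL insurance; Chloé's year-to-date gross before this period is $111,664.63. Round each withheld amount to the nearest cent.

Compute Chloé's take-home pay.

$2,308.86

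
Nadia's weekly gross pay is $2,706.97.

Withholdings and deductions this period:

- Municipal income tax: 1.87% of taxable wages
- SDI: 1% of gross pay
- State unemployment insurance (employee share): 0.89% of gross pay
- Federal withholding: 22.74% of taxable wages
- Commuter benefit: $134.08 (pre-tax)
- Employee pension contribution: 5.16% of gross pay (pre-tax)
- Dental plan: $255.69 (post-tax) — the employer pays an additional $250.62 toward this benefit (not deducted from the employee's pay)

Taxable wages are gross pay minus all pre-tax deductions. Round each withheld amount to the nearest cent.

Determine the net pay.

Employee pension contribution: $2,706.97 × 0.0516 = $139.68
Commuter benefit: $134.08
Pre-tax total = $139.68 + $134.08 = $273.76
Taxable wages = $2,706.97 − $273.76 = $2,433.21
Federal withholding: $2,433.21 × 0.2274 = $553.31
Municipal income tax: $2,433.21 × 0.0187 = $45.50
State unemployment insurance (employee share): $2,706.97 × 0.0089 = $24.09
SDI: $2,706.97 × 0.01 = $27.07
Dental plan: $255.69
(Employer's $250.62 toward dental plan is not withheld from the employee.)
Total deductions = $139.68 + $134.08 + $553.31 + $45.50 + $24.09 + $27.07 + $255.69 = $1,179.42
Net pay = $2,706.97 − $1,179.42 = $1,527.55

$1,527.55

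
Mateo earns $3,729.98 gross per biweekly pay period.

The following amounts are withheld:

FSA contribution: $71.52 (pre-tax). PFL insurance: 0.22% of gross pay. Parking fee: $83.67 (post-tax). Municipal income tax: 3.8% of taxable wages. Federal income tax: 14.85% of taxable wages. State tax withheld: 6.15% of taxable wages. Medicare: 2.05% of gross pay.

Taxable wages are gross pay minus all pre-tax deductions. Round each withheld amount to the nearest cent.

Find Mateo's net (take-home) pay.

$2,582.82

FSA contribution: $71.52
Taxable wages = $3,729.98 − $71.52 = $3,658.46
Municipal income tax: $3,658.46 × 0.038 = $139.02
Federal income tax: $3,658.46 × 0.1485 = $543.28
State tax withheld: $3,658.46 × 0.0615 = $225.00
Medicare: $3,729.98 × 0.0205 = $76.46
PFL insurance: $3,729.98 × 0.0022 = $8.21
Parking fee: $83.67
Total deductions = $71.52 + $139.02 + $543.28 + $225.00 + $76.46 + $8.21 + $83.67 = $1,147.16
Net pay = $3,729.98 − $1,147.16 = $2,582.82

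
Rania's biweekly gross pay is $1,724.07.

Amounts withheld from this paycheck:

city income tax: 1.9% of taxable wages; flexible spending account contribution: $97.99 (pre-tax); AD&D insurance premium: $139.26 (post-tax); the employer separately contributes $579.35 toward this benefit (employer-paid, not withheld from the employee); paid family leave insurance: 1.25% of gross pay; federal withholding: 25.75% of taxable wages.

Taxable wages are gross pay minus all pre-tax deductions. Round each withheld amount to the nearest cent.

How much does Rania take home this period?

Flexible spending account contribution: $97.99
Taxable wages = $1,724.07 − $97.99 = $1,626.08
Federal withholding: $1,626.08 × 0.2575 = $418.72
City income tax: $1,626.08 × 0.019 = $30.90
Paid family leave insurance: $1,724.07 × 0.0125 = $21.55
AD&D insurance premium: $139.26
(Employer's $579.35 toward AD&D insurance premium is not withheld from the employee.)
Total deductions = $97.99 + $418.72 + $30.90 + $21.55 + $139.26 = $708.42
Net pay = $1,724.07 − $708.42 = $1,015.65

$1,015.65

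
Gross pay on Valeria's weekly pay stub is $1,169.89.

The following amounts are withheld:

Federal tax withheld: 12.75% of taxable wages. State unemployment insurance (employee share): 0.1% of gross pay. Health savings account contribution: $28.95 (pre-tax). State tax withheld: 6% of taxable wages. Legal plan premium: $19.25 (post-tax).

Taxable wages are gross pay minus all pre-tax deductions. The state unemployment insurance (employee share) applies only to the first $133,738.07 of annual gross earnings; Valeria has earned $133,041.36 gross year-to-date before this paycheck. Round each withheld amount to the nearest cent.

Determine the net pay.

$907.06

Health savings account contribution: $28.95
Taxable wages = $1,169.89 − $28.95 = $1,140.94
State tax withheld: $1,140.94 × 0.06 = $68.46
Federal tax withheld: $1,140.94 × 0.1275 = $145.47
State unemployment insurance (employee share): only $133,738.07 − $133,041.36 = $696.71 of this check is subject → $696.71 × 0.001 = $0.70
Legal plan premium: $19.25
Total deductions = $28.95 + $68.46 + $145.47 + $0.70 + $19.25 = $262.83
Net pay = $1,169.89 − $262.83 = $907.06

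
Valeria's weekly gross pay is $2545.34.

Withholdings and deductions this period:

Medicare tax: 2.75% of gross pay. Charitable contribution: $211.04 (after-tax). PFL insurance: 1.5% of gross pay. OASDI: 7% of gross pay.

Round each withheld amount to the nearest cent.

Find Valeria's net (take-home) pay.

$2047.95

PFL insurance: $2545.34 × 0.015 = $38.18
Medicare tax: $2545.34 × 0.0275 = $70.00
OASDI: $2545.34 × 0.07 = $178.17
Charitable contribution: $211.04
Total deductions = $38.18 + $70.00 + $178.17 + $211.04 = $497.39
Net pay = $2545.34 − $497.39 = $2047.95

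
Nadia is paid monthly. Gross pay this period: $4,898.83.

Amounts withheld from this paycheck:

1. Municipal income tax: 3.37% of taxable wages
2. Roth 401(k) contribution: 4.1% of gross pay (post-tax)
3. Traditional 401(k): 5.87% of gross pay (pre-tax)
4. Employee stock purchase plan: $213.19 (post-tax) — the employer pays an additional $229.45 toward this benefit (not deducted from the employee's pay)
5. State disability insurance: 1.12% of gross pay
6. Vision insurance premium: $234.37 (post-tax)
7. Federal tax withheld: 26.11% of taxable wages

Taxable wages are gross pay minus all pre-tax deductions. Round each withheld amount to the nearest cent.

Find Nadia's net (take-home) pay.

$2,548.59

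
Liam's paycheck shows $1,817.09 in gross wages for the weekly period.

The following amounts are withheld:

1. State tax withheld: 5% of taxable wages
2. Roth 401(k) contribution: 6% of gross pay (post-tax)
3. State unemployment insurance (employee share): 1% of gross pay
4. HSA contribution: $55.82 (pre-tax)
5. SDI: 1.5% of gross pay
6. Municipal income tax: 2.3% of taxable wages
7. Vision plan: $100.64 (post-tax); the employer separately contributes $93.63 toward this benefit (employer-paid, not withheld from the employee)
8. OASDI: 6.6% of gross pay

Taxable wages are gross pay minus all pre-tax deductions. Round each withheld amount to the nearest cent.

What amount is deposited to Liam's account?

HSA contribution: $55.82
Taxable wages = $1,817.09 − $55.82 = $1,761.27
Municipal income tax: $1,761.27 × 0.023 = $40.51
State tax withheld: $1,761.27 × 0.05 = $88.06
SDI: $1,817.09 × 0.015 = $27.26
State unemployment insurance (employee share): $1,817.09 × 0.01 = $18.17
OASDI: $1,817.09 × 0.066 = $119.93
Vision plan: $100.64
Roth 401(k) contribution: $1,817.09 × 0.06 = $109.03
(Employer's $93.63 toward vision plan is not withheld from the employee.)
Total deductions = $55.82 + $40.51 + $88.06 + $27.26 + $18.17 + $119.93 + $100.64 + $109.03 = $559.42
Net pay = $1,817.09 − $559.42 = $1,257.67

$1,257.67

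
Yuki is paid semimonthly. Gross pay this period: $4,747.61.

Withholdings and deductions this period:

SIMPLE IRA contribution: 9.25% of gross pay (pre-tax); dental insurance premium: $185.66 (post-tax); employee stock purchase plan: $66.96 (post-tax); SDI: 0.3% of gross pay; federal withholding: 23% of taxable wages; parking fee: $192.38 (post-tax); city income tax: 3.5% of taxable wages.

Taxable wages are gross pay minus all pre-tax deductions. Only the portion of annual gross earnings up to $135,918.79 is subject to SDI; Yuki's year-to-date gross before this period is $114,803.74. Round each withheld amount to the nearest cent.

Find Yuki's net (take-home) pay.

SIMPLE IRA contribution: $4,747.61 × 0.0925 = $439.15
Taxable wages = $4,747.61 − $439.15 = $4,308.46
Federal withholding: $4,308.46 × 0.23 = $990.95
City income tax: $4,308.46 × 0.035 = $150.80
SDI: cap not yet reached, full $4,747.61 is subject → $4,747.61 × 0.003 = $14.24
Employee stock purchase plan: $66.96
Parking fee: $192.38
Dental insurance premium: $185.66
Total deductions = $439.15 + $990.95 + $150.80 + $14.24 + $66.96 + $192.38 + $185.66 = $2,040.14
Net pay = $4,747.61 − $2,040.14 = $2,707.47

$2,707.47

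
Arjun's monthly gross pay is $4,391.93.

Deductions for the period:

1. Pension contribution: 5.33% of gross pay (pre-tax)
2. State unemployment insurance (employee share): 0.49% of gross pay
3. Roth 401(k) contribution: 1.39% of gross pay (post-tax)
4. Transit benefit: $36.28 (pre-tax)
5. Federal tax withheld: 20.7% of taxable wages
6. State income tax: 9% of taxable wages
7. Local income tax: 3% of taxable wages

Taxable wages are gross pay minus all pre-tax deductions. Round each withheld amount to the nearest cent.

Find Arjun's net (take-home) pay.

$2,691.24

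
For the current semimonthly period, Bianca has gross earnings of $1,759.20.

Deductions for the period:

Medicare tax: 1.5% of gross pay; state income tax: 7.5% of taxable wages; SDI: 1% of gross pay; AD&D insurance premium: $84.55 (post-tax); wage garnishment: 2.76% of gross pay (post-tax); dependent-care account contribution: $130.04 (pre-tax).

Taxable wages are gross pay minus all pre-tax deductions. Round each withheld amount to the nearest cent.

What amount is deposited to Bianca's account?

Dependent-care account contribution: $130.04
Taxable wages = $1,759.20 − $130.04 = $1,629.16
State income tax: $1,629.16 × 0.075 = $122.19
Medicare tax: $1,759.20 × 0.015 = $26.39
SDI: $1,759.20 × 0.01 = $17.59
AD&D insurance premium: $84.55
Wage garnishment: $1,759.20 × 0.0276 = $48.55
Total deductions = $130.04 + $122.19 + $26.39 + $17.59 + $84.55 + $48.55 = $429.31
Net pay = $1,759.20 − $429.31 = $1,329.89

$1,329.89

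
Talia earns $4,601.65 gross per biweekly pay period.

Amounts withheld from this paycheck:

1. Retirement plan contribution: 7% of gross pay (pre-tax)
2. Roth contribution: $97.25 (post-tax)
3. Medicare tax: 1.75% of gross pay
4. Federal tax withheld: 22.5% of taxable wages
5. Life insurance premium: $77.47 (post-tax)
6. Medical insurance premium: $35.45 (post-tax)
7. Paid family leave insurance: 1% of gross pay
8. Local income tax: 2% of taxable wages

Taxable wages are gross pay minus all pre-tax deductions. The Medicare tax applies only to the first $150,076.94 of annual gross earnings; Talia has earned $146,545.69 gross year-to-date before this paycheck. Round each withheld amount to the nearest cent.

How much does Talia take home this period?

$2,913.06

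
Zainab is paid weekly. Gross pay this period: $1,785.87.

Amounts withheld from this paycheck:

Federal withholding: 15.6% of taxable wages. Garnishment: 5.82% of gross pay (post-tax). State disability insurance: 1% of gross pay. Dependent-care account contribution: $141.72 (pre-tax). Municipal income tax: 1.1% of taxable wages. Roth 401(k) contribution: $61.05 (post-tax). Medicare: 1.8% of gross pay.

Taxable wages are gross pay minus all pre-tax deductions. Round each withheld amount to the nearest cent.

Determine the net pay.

Dependent-care account contribution: $141.72
Taxable wages = $1,785.87 − $141.72 = $1,644.15
Municipal income tax: $1,644.15 × 0.011 = $18.09
Federal withholding: $1,644.15 × 0.156 = $256.49
Medicare: $1,785.87 × 0.018 = $32.15
State disability insurance: $1,785.87 × 0.01 = $17.86
Garnishment: $1,785.87 × 0.0582 = $103.94
Roth 401(k) contribution: $61.05
Total deductions = $141.72 + $18.09 + $256.49 + $32.15 + $17.86 + $103.94 + $61.05 = $631.30
Net pay = $1,785.87 − $631.30 = $1,154.57

$1,154.57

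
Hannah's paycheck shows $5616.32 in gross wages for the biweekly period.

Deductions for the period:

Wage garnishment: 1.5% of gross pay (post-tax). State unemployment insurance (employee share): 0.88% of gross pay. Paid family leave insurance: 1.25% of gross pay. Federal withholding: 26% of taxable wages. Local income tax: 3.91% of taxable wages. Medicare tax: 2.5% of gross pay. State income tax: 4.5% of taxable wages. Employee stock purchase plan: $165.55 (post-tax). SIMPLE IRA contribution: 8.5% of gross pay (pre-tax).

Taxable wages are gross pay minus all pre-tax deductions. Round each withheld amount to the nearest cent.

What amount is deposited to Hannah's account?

SIMPLE IRA contribution: $5616.32 × 0.085 = $477.39
Taxable wages = $5616.32 − $477.39 = $5138.93
Local income tax: $5138.93 × 0.0391 = $200.93
State income tax: $5138.93 × 0.045 = $231.25
Federal withholding: $5138.93 × 0.26 = $1336.12
State unemployment insurance (employee share): $5616.32 × 0.0088 = $49.42
Medicare tax: $5616.32 × 0.025 = $140.41
Paid family leave insurance: $5616.32 × 0.0125 = $70.20
Employee stock purchase plan: $165.55
Wage garnishment: $5616.32 × 0.015 = $84.24
Total deductions = $477.39 + $200.93 + $231.25 + $1336.12 + $49.42 + $140.41 + $70.20 + $165.55 + $84.24 = $2755.51
Net pay = $5616.32 − $2755.51 = $2860.81

$2860.81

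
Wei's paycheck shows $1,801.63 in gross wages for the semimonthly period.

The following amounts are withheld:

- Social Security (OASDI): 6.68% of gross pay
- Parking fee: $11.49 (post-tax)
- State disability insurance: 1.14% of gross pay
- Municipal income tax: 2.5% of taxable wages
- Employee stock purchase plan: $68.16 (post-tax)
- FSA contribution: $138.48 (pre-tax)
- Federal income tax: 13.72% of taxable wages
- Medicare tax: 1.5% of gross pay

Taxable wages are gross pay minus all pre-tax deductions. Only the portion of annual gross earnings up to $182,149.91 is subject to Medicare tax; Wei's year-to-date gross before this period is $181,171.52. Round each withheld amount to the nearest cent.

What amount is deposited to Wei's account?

FSA contribution: $138.48
Taxable wages = $1,801.63 − $138.48 = $1,663.15
Municipal income tax: $1,663.15 × 0.025 = $41.58
Federal income tax: $1,663.15 × 0.1372 = $228.18
Social Security (OASDI): $1,801.63 × 0.0668 = $120.35
State disability insurance: $1,801.63 × 0.0114 = $20.54
Medicare tax: only $182,149.91 − $181,171.52 = $978.39 of this check is subject → $978.39 × 0.015 = $14.68
Employee stock purchase plan: $68.16
Parking fee: $11.49
Total deductions = $138.48 + $41.58 + $228.18 + $120.35 + $20.54 + $14.68 + $68.16 + $11.49 = $643.46
Net pay = $1,801.63 − $643.46 = $1,158.17

$1,158.17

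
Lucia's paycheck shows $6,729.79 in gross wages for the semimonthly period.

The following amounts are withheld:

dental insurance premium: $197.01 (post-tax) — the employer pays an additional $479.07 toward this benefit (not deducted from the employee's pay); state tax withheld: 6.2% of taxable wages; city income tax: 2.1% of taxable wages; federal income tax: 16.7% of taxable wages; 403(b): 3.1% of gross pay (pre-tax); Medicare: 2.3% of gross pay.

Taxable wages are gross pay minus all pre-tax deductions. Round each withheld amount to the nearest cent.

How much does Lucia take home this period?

$4,539.08

403(b): $6,729.79 × 0.031 = $208.62
Taxable wages = $6,729.79 − $208.62 = $6,521.17
State tax withheld: $6,521.17 × 0.062 = $404.31
City income tax: $6,521.17 × 0.021 = $136.94
Federal income tax: $6,521.17 × 0.167 = $1,089.04
Medicare: $6,729.79 × 0.023 = $154.79
Dental insurance premium: $197.01
(Employer's $479.07 toward dental insurance premium is not withheld from the employee.)
Total deductions = $208.62 + $404.31 + $136.94 + $1,089.04 + $154.79 + $197.01 = $2,190.71
Net pay = $6,729.79 − $2,190.71 = $4,539.08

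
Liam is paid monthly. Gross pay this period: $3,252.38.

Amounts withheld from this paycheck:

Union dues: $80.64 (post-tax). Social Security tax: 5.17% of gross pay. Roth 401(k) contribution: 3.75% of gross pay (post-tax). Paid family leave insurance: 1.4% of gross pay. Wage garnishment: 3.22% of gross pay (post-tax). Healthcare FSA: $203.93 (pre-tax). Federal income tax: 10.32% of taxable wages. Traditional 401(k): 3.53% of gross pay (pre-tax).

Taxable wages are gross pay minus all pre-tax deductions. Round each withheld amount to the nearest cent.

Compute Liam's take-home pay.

$2,109.88

Traditional 401(k): $3,252.38 × 0.0353 = $114.81
Healthcare FSA: $203.93
Pre-tax total = $114.81 + $203.93 = $318.74
Taxable wages = $3,252.38 − $318.74 = $2,933.64
Federal income tax: $2,933.64 × 0.1032 = $302.75
Paid family leave insurance: $3,252.38 × 0.014 = $45.53
Social Security tax: $3,252.38 × 0.0517 = $168.15
Roth 401(k) contribution: $3,252.38 × 0.0375 = $121.96
Union dues: $80.64
Wage garnishment: $3,252.38 × 0.0322 = $104.73
Total deductions = $114.81 + $203.93 + $302.75 + $45.53 + $168.15 + $121.96 + $80.64 + $104.73 = $1,142.50
Net pay = $3,252.38 − $1,142.50 = $2,109.88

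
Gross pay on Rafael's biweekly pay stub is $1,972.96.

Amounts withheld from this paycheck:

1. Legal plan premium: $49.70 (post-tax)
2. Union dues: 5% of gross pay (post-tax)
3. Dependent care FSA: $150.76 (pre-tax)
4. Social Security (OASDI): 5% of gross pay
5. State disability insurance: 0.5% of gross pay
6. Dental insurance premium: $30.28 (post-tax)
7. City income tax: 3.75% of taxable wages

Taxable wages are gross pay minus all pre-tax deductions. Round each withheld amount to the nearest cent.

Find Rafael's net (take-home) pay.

Dependent care FSA: $150.76
Taxable wages = $1,972.96 − $150.76 = $1,822.20
City income tax: $1,822.20 × 0.0375 = $68.33
State disability insurance: $1,972.96 × 0.005 = $9.86
Social Security (OASDI): $1,972.96 × 0.05 = $98.65
Dental insurance premium: $30.28
Union dues: $1,972.96 × 0.05 = $98.65
Legal plan premium: $49.70
Total deductions = $150.76 + $68.33 + $9.86 + $98.65 + $30.28 + $98.65 + $49.70 = $506.23
Net pay = $1,972.96 − $506.23 = $1,466.73

$1,466.73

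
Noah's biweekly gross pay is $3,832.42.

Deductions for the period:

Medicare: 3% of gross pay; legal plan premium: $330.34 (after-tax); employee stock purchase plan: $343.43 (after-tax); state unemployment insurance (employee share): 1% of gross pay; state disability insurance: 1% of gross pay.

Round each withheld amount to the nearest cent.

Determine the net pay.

$2,967.04

State disability insurance: $3,832.42 × 0.01 = $38.32
Medicare: $3,832.42 × 0.03 = $114.97
State unemployment insurance (employee share): $3,832.42 × 0.01 = $38.32
Employee stock purchase plan: $343.43
Legal plan premium: $330.34
Total deductions = $38.32 + $114.97 + $38.32 + $343.43 + $330.34 = $865.38
Net pay = $3,832.42 − $865.38 = $2,967.04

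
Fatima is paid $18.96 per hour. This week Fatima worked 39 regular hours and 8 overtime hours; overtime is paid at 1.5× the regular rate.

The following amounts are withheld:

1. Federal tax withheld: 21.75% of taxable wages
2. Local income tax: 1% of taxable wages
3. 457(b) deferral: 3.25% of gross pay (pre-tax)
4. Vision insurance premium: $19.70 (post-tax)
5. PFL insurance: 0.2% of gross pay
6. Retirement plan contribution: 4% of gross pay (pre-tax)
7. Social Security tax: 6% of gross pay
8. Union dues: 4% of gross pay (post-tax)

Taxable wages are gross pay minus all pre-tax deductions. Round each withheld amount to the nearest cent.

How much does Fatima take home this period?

$574.49

Regular pay: 39 × $18.96 = $739.44
Overtime pay: 8 × $18.96 × 1.5 = $227.52
Gross pay = $739.44 + $227.52 = $966.96
457(b) deferral: $966.96 × 0.0325 = $31.43
Retirement plan contribution: $966.96 × 0.04 = $38.68
Pre-tax total = $31.43 + $38.68 = $70.11
Taxable wages = $966.96 − $70.11 = $896.85
Local income tax: $896.85 × 0.01 = $8.97
Federal tax withheld: $896.85 × 0.2175 = $195.06
Social Security tax: $966.96 × 0.06 = $58.02
PFL insurance: $966.96 × 0.002 = $1.93
Union dues: $966.96 × 0.04 = $38.68
Vision insurance premium: $19.70
Total deductions = $31.43 + $38.68 + $8.97 + $195.06 + $58.02 + $1.93 + $38.68 + $19.70 = $392.47
Net pay = $966.96 − $392.47 = $574.49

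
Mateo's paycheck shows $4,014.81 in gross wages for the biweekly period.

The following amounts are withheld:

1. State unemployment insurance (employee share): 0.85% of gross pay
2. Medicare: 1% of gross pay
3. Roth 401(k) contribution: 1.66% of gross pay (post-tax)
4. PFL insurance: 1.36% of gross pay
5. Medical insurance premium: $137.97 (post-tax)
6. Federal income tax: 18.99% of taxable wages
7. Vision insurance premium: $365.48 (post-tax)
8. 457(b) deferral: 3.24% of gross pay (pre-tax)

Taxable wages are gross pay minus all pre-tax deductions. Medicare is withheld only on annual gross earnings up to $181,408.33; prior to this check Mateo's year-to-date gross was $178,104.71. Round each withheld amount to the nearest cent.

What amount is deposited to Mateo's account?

$2,455.15

457(b) deferral: $4,014.81 × 0.0324 = $130.08
Taxable wages = $4,014.81 − $130.08 = $3,884.73
Federal income tax: $3,884.73 × 0.1899 = $737.71
PFL insurance: $4,014.81 × 0.0136 = $54.60
Medicare: only $181,408.33 − $178,104.71 = $3,303.62 of this check is subject → $3,303.62 × 0.01 = $33.04
State unemployment insurance (employee share): $4,014.81 × 0.0085 = $34.13
Medical insurance premium: $137.97
Roth 401(k) contribution: $4,014.81 × 0.0166 = $66.65
Vision insurance premium: $365.48
Total deductions = $130.08 + $737.71 + $54.60 + $33.04 + $34.13 + $137.97 + $66.65 + $365.48 = $1,559.66
Net pay = $4,014.81 − $1,559.66 = $2,455.15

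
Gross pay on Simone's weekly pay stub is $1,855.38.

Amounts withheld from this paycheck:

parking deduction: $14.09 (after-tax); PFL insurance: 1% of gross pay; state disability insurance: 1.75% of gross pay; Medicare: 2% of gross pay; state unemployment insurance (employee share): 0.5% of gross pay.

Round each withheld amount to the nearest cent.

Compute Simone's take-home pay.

State disability insurance: $1,855.38 × 0.0175 = $32.47
State unemployment insurance (employee share): $1,855.38 × 0.005 = $9.28
Medicare: $1,855.38 × 0.02 = $37.11
PFL insurance: $1,855.38 × 0.01 = $18.55
Parking deduction: $14.09
Total deductions = $32.47 + $9.28 + $37.11 + $18.55 + $14.09 = $111.50
Net pay = $1,855.38 − $111.50 = $1,743.88

$1,743.88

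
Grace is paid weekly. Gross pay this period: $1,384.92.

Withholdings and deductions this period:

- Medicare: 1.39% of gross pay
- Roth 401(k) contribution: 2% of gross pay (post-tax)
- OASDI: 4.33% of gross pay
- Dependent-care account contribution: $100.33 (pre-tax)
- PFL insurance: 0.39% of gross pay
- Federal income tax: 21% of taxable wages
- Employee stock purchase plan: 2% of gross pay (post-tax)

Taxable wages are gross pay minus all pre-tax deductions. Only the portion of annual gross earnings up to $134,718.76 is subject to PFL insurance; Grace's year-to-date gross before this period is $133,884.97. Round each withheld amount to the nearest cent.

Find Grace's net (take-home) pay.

Dependent-care account contribution: $100.33
Taxable wages = $1,384.92 − $100.33 = $1,284.59
Federal income tax: $1,284.59 × 0.21 = $269.76
PFL insurance: only $134,718.76 − $133,884.97 = $833.79 of this check is subject → $833.79 × 0.0039 = $3.25
OASDI: $1,384.92 × 0.0433 = $59.97
Medicare: $1,384.92 × 0.0139 = $19.25
Roth 401(k) contribution: $1,384.92 × 0.02 = $27.70
Employee stock purchase plan: $1,384.92 × 0.02 = $27.70
Total deductions = $100.33 + $269.76 + $3.25 + $59.97 + $19.25 + $27.70 + $27.70 = $507.96
Net pay = $1,384.92 − $507.96 = $876.96

$876.96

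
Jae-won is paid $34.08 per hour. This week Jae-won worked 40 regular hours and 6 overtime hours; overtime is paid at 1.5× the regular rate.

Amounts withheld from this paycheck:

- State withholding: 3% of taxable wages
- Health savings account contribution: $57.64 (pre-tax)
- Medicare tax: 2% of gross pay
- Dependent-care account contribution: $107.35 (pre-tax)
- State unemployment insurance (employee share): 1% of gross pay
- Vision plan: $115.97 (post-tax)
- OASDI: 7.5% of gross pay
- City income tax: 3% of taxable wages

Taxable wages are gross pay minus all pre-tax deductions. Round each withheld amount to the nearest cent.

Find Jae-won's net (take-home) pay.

$1123.32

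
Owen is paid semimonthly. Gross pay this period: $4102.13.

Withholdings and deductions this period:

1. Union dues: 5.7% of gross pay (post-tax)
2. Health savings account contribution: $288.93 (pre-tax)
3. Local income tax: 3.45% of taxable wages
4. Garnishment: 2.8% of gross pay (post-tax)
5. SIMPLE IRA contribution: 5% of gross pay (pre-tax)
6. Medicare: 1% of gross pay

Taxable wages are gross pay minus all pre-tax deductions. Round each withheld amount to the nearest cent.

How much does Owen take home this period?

Health savings account contribution: $288.93
SIMPLE IRA contribution: $4102.13 × 0.05 = $205.11
Pre-tax total = $288.93 + $205.11 = $494.04
Taxable wages = $4102.13 − $494.04 = $3608.09
Local income tax: $3608.09 × 0.0345 = $124.48
Medicare: $4102.13 × 0.01 = $41.02
Union dues: $4102.13 × 0.057 = $233.82
Garnishment: $4102.13 × 0.028 = $114.86
Total deductions = $288.93 + $205.11 + $124.48 + $41.02 + $233.82 + $114.86 = $1008.22
Net pay = $4102.13 − $1008.22 = $3093.91

$3093.91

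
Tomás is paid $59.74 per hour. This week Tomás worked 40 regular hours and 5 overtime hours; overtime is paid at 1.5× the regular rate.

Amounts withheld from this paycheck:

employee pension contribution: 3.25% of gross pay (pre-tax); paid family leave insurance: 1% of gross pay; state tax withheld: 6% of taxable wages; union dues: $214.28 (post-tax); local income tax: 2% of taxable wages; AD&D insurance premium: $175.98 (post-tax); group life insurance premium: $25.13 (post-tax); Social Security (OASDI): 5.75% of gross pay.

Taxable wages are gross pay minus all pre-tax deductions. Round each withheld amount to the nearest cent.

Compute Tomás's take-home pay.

Regular pay: 40 × $59.74 = $2,389.60
Overtime pay: 5 × $59.74 × 1.5 = $448.05
Gross pay = $2,389.60 + $448.05 = $2,837.65
Employee pension contribution: $2,837.65 × 0.0325 = $92.22
Taxable wages = $2,837.65 − $92.22 = $2,745.43
Local income tax: $2,745.43 × 0.02 = $54.91
State tax withheld: $2,745.43 × 0.06 = $164.73
Paid family leave insurance: $2,837.65 × 0.01 = $28.38
Social Security (OASDI): $2,837.65 × 0.0575 = $163.16
AD&D insurance premium: $175.98
Group life insurance premium: $25.13
Union dues: $214.28
Total deductions = $92.22 + $54.91 + $164.73 + $28.38 + $163.16 + $175.98 + $25.13 + $214.28 = $918.79
Net pay = $2,837.65 − $918.79 = $1,918.86

$1,918.86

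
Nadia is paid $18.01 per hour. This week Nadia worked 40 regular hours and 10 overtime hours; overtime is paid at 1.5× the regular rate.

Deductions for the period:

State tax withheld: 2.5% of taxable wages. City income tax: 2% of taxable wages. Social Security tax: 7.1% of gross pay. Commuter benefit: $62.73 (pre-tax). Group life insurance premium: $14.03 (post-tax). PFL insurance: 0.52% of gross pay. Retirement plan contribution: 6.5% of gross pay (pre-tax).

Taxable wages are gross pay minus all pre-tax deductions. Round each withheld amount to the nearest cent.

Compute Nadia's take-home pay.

Regular pay: 40 × $18.01 = $720.40
Overtime pay: 10 × $18.01 × 1.5 = $270.15
Gross pay = $720.40 + $270.15 = $990.55
Retirement plan contribution: $990.55 × 0.065 = $64.39
Commuter benefit: $62.73
Pre-tax total = $64.39 + $62.73 = $127.12
Taxable wages = $990.55 − $127.12 = $863.43
City income tax: $863.43 × 0.02 = $17.27
State tax withheld: $863.43 × 0.025 = $21.59
Social Security tax: $990.55 × 0.071 = $70.33
PFL insurance: $990.55 × 0.0052 = $5.15
Group life insurance premium: $14.03
Total deductions = $64.39 + $62.73 + $17.27 + $21.59 + $70.33 + $5.15 + $14.03 = $255.49
Net pay = $990.55 − $255.49 = $735.06

$735.06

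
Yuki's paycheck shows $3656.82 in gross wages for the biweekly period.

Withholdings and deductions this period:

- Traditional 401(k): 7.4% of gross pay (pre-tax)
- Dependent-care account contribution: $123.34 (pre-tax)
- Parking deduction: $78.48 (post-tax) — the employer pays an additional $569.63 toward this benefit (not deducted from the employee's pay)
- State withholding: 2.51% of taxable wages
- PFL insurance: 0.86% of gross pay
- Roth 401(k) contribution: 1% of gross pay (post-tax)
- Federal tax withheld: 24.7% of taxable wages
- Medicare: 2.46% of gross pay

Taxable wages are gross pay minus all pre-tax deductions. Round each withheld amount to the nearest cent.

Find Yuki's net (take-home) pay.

$2138.59

Dependent-care account contribution: $123.34
Traditional 401(k): $3656.82 × 0.074 = $270.60
Pre-tax total = $123.34 + $270.60 = $393.94
Taxable wages = $3656.82 − $393.94 = $3262.88
State withholding: $3262.88 × 0.0251 = $81.90
Federal tax withheld: $3262.88 × 0.247 = $805.93
Medicare: $3656.82 × 0.0246 = $89.96
PFL insurance: $3656.82 × 0.0086 = $31.45
Roth 401(k) contribution: $3656.82 × 0.01 = $36.57
Parking deduction: $78.48
(Employer's $569.63 toward parking deduction is not withheld from the employee.)
Total deductions = $123.34 + $270.60 + $81.90 + $805.93 + $89.96 + $31.45 + $36.57 + $78.48 = $1518.23
Net pay = $3656.82 − $1518.23 = $2138.59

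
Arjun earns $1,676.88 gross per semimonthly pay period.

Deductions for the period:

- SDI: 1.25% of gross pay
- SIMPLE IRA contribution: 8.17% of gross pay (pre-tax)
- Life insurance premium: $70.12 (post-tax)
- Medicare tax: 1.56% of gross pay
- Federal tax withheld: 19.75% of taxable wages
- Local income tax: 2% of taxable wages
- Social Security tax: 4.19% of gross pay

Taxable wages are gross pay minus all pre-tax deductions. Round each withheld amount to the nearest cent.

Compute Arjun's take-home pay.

SIMPLE IRA contribution: $1,676.88 × 0.0817 = $137.00
Taxable wages = $1,676.88 − $137.00 = $1,539.88
Local income tax: $1,539.88 × 0.02 = $30.80
Federal tax withheld: $1,539.88 × 0.1975 = $304.13
Medicare tax: $1,676.88 × 0.0156 = $26.16
SDI: $1,676.88 × 0.0125 = $20.96
Social Security tax: $1,676.88 × 0.0419 = $70.26
Life insurance premium: $70.12
Total deductions = $137.00 + $30.80 + $304.13 + $26.16 + $20.96 + $70.26 + $70.12 = $659.43
Net pay = $1,676.88 − $659.43 = $1,017.45

$1,017.45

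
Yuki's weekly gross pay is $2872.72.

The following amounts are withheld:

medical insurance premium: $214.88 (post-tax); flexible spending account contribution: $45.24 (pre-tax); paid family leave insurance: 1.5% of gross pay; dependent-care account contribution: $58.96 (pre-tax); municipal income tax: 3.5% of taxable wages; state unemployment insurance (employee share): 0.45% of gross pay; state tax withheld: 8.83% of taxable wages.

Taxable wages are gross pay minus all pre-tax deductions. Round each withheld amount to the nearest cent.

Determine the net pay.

Flexible spending account contribution: $45.24
Dependent-care account contribution: $58.96
Pre-tax total = $45.24 + $58.96 = $104.20
Taxable wages = $2872.72 − $104.20 = $2768.52
Municipal income tax: $2768.52 × 0.035 = $96.90
State tax withheld: $2768.52 × 0.0883 = $244.46
State unemployment insurance (employee share): $2872.72 × 0.0045 = $12.93
Paid family leave insurance: $2872.72 × 0.015 = $43.09
Medical insurance premium: $214.88
Total deductions = $45.24 + $58.96 + $96.90 + $244.46 + $12.93 + $43.09 + $214.88 = $716.46
Net pay = $2872.72 − $716.46 = $2156.26

$2156.26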